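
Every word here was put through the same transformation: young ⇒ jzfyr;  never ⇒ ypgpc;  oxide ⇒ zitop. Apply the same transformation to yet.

Compare letters: y→j is +11, o→z is +11, u→f is +11 — a constant shift. Every letter moves 11 places later in the alphabet, wrapping around z→a.
On yet: y+11=j, e+11=p, t+11=e.

jpe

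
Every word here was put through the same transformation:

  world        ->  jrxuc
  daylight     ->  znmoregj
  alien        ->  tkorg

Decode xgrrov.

The word is reversed, then every letter is shifted forward by 6.
Reversing it on xgrrov: shift back: x−6=r, g−6=a, r−6=l, r−6=l, o−6=i, v−6=p → rallip; then reverse → pillar.

pillar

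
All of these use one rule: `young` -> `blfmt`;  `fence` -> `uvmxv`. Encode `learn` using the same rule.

ovzim

Letters are reflected about the middle of the alphabet (position → 25−position): Atbash.
On learn: l↔o, e↔v, a↔z, r↔i, n↔m.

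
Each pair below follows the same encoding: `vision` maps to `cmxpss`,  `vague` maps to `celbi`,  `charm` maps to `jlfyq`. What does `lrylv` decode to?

Shifts by position in vision: pos 0: v→c (+7), pos 1: i→m (+4), pos 2: s→x (+5), pos 3: i→p (+7), pos 4: o→s (+4), pos 5: n→s (+5) — repeating every 3. The shifts repeat in a cycle of length 3: positions 0,1,… shift by +7, +4, +5, then the pattern repeats.
Reversing it on lrylv: l−7=e, r−4=n, y−5=t, l−7=e, v−4=r.

enter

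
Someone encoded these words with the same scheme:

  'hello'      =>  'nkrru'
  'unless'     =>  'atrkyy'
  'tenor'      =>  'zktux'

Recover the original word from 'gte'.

Compare letters: h→n is +6, e→k is +6, l→r is +6 — a constant shift. This is a Caesar cipher with shift 6.
Reversing it on gte: g−6=a, t−6=n, e−6=y.

any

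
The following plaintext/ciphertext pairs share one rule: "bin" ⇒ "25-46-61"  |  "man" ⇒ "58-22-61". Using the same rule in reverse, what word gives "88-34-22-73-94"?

With a=1..z=26, the number is 3·pos + 19.
Reversing it on 88-34-22-73-94: 88→(88−19)÷3=23=w, 34→(34−19)÷3=5=e, 22→(22−19)÷3=1=a, 73→(73−19)÷3=18=r, 94→(94−19)÷3=25=y.

weary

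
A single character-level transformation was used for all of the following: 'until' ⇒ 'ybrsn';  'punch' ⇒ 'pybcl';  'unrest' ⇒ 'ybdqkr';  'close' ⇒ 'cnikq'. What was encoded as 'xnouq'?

u(20)→y(24) and n(13)→b(1) fit y≡7x+14 (mod 26); the inverse of 7 mod 26 is 15. This is an affine cipher: with a=0,…,z=25, each position x becomes (7x+14) mod 26.
Undoing it on xnouq: x(23)→15·(23−14)≡5=f; n(13)→15·(13−14)≡11=l; o(14)→15·(14−14)≡0=a; u(20)→15·(20−14)≡12=m; q(16)→15·(16−14)≡4=e (all mod 26).

flame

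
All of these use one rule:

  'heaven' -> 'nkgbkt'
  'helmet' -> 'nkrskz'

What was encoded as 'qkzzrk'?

This is a Caesar cipher with shift 6.
Decoding qkzzrk: q−6=k, k−6=e, z−6=t, z−6=t, r−6=l, k−6=e.

kettle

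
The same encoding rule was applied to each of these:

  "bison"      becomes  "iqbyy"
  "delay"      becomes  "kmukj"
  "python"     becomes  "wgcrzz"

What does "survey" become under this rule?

The shift increases by 1 at each position, starting from +7: 7, 8, 9, ….
For survey: s+7=z, u+8=c, r+9=a, v+10=f, e+11=p, y+12=k.

zcafpk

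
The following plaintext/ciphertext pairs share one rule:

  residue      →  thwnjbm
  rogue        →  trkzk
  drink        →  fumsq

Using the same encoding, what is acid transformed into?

In residue: r→t is +2, e→h is +3, s→w is +4, i→n is +5 — the shift increases by 1 each position. Letter i (0-indexed) is shifted by i+2, so successive shifts are 2, 3, 4, ….
Applying it to acid: a+2=c, c+3=f, i+4=m, d+5=i.

cfmi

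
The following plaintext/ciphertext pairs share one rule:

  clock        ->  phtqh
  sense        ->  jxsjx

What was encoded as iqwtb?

world

The word is reversed, then every letter is shifted forward by 5.
Undoing it on iqwtb: shift back: i−5=d, q−5=l, w−5=r, t−5=o, b−5=w → dlrow; then reverse → world.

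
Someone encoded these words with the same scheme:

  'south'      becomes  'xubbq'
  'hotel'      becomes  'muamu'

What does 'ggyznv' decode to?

barrel

In south: s→x is +5, o→u is +6, u→b is +7, t→b is +8 — the shift increases by 1 each position. Each letter shifts forward by (position + 5), i.e. 5, 6, 7, … — the shift grows by one for each successive letter.
Undoing it on ggyznv: g−5=b, g−6=a, y−7=r, z−8=r, n−9=e, v−10=l.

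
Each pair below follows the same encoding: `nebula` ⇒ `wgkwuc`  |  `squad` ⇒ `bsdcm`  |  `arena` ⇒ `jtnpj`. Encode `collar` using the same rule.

lqunjt

It's a Vigenère-style cipher with numeric key [9,2]: position i shifts by key[i mod 2].
For collar: c+9=l, o+2=q, l+9=u, l+2=n, a+9=j, r+2=t.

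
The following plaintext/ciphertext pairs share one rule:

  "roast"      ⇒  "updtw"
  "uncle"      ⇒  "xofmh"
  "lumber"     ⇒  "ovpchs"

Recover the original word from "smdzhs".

Shifts by position in roast: pos 0: r→u (+3), pos 1: o→p (+1), pos 2: a→d (+3), pos 3: s→t (+1) — repeating every 2. It's a Vigenère-style cipher with numeric key [3,1]: position i shifts by key[i mod 2].
Undoing it on smdzhs: s−3=p, m−1=l, d−3=a, z−1=y, h−3=e, s−1=r.

player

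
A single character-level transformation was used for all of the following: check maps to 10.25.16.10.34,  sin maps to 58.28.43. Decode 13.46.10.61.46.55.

doctor

Each letter becomes 3×(its alphabet position, a=1..z=26) + 1.
Decoding 13.46.10.61.46.55: 13→(13−1)÷3=4=d, 46→(46−1)÷3=15=o, 10→(10−1)÷3=3=c, 61→(61−1)÷3=20=t, 46→(46−1)÷3=15=o, 55→(55−1)÷3=18=r.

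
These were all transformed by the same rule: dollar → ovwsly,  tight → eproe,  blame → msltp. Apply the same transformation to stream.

dacllt

Shifts by position in dollar: pos 0: d→o (+11), pos 1: o→v (+7), pos 2: l→w (+11), pos 3: l→s (+7) — repeating every 2. A repeating key of period 2 is used — shifts +11, +7 over and over.
For stream: s+11=d, t+7=a, r+11=c, e+7=l, a+11=l, m+7=t.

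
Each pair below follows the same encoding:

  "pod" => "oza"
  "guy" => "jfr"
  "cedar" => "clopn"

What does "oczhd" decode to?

The output letters match the input read backwards, each shifted +11: pod reversed is dop. Two steps: reverse the string, then apply a Caesar shift of +11.
Reversing it on oczhd: shift back: o−11=d, c−11=r, z−11=o, h−11=w, d−11=s → drows; then reverse → sword.

sword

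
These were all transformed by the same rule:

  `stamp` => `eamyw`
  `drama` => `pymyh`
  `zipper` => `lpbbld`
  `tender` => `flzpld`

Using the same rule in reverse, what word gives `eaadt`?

Shifts by position in stamp: pos 0: s→e (+12), pos 1: t→a (+7), pos 2: a→m (+12), pos 3: m→y (+12), pos 4: p→w (+7) — repeating every 3. The shifts repeat in a cycle of length 3: positions 0,1,… shift by +12, +7, +12, then the pattern repeats.
Undoing it on eaadt: e−12=s, a−7=t, a−12=o, d−12=r, t−7=m.

storm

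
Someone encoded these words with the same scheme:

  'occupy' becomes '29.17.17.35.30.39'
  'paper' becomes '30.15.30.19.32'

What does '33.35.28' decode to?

o is letter #15 and maps to 29: an offset of 14. The number is (letter's place in the alphabet, a=1) + 14.
Reversing it on 33.35.28: 33→(33−14)÷1=19=s, 35→(35−14)÷1=21=u, 28→(28−14)÷1=14=n.

sun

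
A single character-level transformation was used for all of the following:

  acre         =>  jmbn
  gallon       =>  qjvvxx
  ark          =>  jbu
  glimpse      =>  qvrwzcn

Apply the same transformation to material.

The shift depends on letter class: consonant c→m is +10, but vowel a→j is +9. The rule splits by letter class: vowels +9, consonants +10.
Applying it to material: m(cons)+10=w, a(vowel)+9=j, t(cons)+10=d, e(vowel)+9=n, r(cons)+10=b, i(vowel)+9=r, a(vowel)+9=j, l(cons)+10=v.

wjdnbrjv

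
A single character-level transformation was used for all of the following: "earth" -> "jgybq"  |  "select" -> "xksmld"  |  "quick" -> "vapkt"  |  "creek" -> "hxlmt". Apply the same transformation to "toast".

Each letter shifts forward by (position + 5), i.e. 5, 6, 7, … — the shift grows by one for each successive letter.
Applying it to toast: t+5=y, o+6=u, a+7=h, s+8=a, t+9=c.

yuhac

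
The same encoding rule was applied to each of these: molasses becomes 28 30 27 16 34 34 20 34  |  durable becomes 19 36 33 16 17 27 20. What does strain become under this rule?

34 35 33 16 24 29

m is letter #13 and maps to 28: an offset of 15. Letters become their 1-based position plus 15 (so a→16, b→17, …).
On strain: s=19→34, t=20→35, r=18→33, a=1→16, i=9→24, n=14→29.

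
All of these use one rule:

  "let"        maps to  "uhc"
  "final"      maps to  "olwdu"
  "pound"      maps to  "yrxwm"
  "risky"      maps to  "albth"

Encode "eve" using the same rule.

heh

The shift depends on letter class: consonant l→u is +9, but vowel e→h is +3. Two shifts are in play — +3 for a/e/i/o/u, +9 for every other letter.
For eve: e(vowel)+3=h, v(cons)+9=e, e(vowel)+3=h.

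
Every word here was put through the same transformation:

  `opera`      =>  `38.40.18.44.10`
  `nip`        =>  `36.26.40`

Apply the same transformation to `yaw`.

o(#15)→38 and p(#16)→40: differences scale by 2, so n = 2·pos + 8. Each letter becomes 2×(its alphabet position, a=1..z=26) + 8.
For yaw: y=25→58, a=1→10, w=23→54.

58.10.54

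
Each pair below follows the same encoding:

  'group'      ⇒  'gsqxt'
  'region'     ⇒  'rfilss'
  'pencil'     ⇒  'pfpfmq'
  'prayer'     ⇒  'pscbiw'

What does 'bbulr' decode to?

basin

In group: g→g is +0, r→s is +1, o→q is +2, u→x is +3 — the shift increases by 1 each position. Letter i (0-indexed) is shifted by i+0, so successive shifts are 0, 1, 2, ….
Decoding bbulr: b−0=b, b−1=a, u−2=s, l−3=i, r−4=n.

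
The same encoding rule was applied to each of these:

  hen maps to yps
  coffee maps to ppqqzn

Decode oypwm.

Read the word backwards and shift each letter +11.
Reversing it on oypwm: shift back: o−11=d, y−11=n, p−11=e, w−11=l, m−11=b → dnelb; then reverse → blend.

blend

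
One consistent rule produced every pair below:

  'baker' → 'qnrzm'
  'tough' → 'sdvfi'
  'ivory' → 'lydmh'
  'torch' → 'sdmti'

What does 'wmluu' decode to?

drill

b(1)→q(16) and a(0)→n(13) fit y≡3x+13 (mod 26); the inverse of 3 mod 26 is 9. Each letter's alphabet position (a=0..z=25) is mapped through 3·x+13 mod 26 — an affine cipher.
Undoing it on wmluu: w(22)→9·(22−13)≡3=d; m(12)→9·(12−13)≡17=r; l(11)→9·(11−13)≡8=i; u(20)→9·(20−13)≡11=l; u(20)→9·(20−13)≡11=l (all mod 26).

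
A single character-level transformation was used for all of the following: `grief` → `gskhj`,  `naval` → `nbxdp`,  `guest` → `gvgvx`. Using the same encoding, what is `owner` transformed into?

In grief: g→g is +0, r→s is +1, i→k is +2, e→h is +3 — the shift increases by 1 each position. The shift increases by 1 at each position, starting from +0: 0, 1, 2, ….
For owner: o+0=o, w+1=x, n+2=p, e+3=h, r+4=v.

oxphv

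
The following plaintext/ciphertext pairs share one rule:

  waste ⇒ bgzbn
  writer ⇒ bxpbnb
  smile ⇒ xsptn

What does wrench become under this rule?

In waste: w→b is +5, a→g is +6, s→z is +7, t→b is +8 — the shift increases by 1 each position. The shift increases by 1 at each position, starting from +5: 5, 6, 7, ….
For wrench: w+5=b, r+6=x, e+7=l, n+8=v, c+9=l, h+10=r.

bxlvlr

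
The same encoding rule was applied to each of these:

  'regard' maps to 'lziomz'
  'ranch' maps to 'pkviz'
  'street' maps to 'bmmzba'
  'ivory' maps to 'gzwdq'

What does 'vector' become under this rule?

zwbkmd

The output letters match the input read backwards, each shifted +8: regard reversed is drager. Two steps: reverse the string, then apply a Caesar shift of +8.
For vector: reverse → rotcev; then shift: r+8=z, o+8=w, t+8=b, c+8=k, e+8=m, v+8=d.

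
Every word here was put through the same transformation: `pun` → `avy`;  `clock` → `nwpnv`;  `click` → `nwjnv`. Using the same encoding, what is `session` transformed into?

dfddjpy

Two shifts are in play — +1 for a/e/i/o/u, +11 for every other letter.
For session: s(cons)+11=d, e(vowel)+1=f, s(cons)+11=d, s(cons)+11=d, i(vowel)+1=j, o(vowel)+1=p, n(cons)+11=y.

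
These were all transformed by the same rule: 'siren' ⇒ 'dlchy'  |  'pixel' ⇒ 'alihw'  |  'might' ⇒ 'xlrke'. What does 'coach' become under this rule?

nrlfs

Shifts by position in siren: pos 0: s→d (+11), pos 1: i→l (+3), pos 2: r→c (+11), pos 3: e→h (+3) — repeating every 2. The shifts repeat in a cycle of length 2: positions 0,1,… shift by +11, +3, then the pattern repeats.
For coach: c+11=n, o+3=r, a+11=l, c+3=f, h+11=s.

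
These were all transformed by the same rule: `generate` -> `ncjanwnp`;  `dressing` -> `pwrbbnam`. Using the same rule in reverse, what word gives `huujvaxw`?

The output letters match the input read backwards, each shifted +9: generate reversed is etareneg. Two steps: reverse the string, then apply a Caesar shift of +9.
Undoing it on huujvaxw: shift back: h−9=y, u−9=l, u−9=l, j−9=a, v−9=m, a−9=r, x−9=o, w−9=n → yllamron; then reverse → normally.

normally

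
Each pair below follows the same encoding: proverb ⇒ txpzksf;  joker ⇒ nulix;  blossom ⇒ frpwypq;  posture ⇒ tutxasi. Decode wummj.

solid

The shifts repeat in a cycle of length 3: positions 0,1,… shift by +4, +6, +1, then the pattern repeats.
Reversing it on wummj: w−4=s, u−6=o, m−1=l, m−4=i, j−6=d.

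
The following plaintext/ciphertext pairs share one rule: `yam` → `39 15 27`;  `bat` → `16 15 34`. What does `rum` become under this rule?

32 35 27

y is letter #25 and maps to 39: an offset of 14. Each letter is replaced by its alphabet position (a=1..z=26) + 14.
For rum: r=18→32, u=21→35, m=13→27.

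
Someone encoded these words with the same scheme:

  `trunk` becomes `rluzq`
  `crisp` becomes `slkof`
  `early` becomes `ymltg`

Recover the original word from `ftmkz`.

plain

Each letter's alphabet position (a=0..z=25) is mapped through 3·x+12 mod 26 — an affine cipher.
Decoding ftmkz: f(5)→9·(5−12)≡15=p; t(19)→9·(19−12)≡11=l; m(12)→9·(12−12)≡0=a; k(10)→9·(10−12)≡8=i; z(25)→9·(25−12)≡13=n (all mod 26).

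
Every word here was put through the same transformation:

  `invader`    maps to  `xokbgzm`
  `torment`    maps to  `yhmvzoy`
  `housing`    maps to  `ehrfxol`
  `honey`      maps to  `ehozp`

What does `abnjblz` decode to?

i(8)→x(23) and n(13)→o(14) fit y≡19x+1 (mod 26); the inverse of 19 mod 26 is 11. This is an affine cipher: with a=0,…,z=25, each position x becomes (19x+1) mod 26.
Decoding abnjblz: a(0)→11·(0−1)≡15=p; b(1)→11·(1−1)≡0=a; n(13)→11·(13−1)≡2=c; j(9)→11·(9−1)≡10=k; b(1)→11·(1−1)≡0=a; l(11)→11·(11−1)≡6=g; z(25)→11·(25−1)≡4=e (all mod 26).

package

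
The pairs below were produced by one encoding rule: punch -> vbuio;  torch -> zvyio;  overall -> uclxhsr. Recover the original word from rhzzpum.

lasting

Shifts by position in punch: pos 0: p→v (+6), pos 1: u→b (+7), pos 2: n→u (+7), pos 3: c→i (+6), pos 4: h→o (+7) — repeating every 3. A repeating key of period 3 is used — shifts +6, +7, +7 over and over.
Decoding rhzzpum: r−6=l, h−7=a, z−7=s, z−6=t, p−7=i, u−7=n, m−6=g.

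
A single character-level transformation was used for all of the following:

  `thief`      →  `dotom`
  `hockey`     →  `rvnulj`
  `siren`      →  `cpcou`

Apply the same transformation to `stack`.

A repeating key of period 3 is used — shifts +10, +7, +11 over and over.
For stack: s+10=c, t+7=a, a+11=l, c+10=m, k+7=r.

calmr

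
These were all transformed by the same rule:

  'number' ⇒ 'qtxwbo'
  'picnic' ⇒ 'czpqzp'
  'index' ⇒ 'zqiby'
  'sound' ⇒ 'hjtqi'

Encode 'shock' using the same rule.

This is an affine cipher: with a=0,…,z=25, each position x becomes (19x+3) mod 26.
For shock: s(18)→19·18+3≡7=h; h(7)→19·7+3≡6=g; o(14)→19·14+3≡9=j; c(2)→19·2+3≡15=p; k(10)→19·10+3≡11=l (all mod 26).

hgjpl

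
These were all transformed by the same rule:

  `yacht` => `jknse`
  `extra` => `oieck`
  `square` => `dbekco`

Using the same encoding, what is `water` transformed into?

hkeoc

The shift depends on letter class: consonant y→j is +11, but vowel a→k is +10. The rule splits by letter class: vowels +10, consonants +11.
For water: w(cons)+11=h, a(vowel)+10=k, t(cons)+11=e, e(vowel)+10=o, r(cons)+11=c.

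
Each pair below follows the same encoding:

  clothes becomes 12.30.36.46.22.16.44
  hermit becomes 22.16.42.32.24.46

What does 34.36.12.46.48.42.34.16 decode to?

nocturne

The formula is n = 2×(alphabet index, a=1) + 6.
Reversing it on 34.36.12.46.48.42.34.16: 34→(34−6)÷2=14=n, 36→(36−6)÷2=15=o, 12→(12−6)÷2=3=c, 46→(46−6)÷2=20=t, 48→(48−6)÷2=21=u, 42→(42−6)÷2=18=r, 34→(34−6)÷2=14=n, 16→(16−6)÷2=5=e.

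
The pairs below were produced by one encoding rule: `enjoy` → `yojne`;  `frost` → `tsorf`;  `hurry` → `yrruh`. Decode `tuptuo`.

The output letters match the input read backwards: enjoy reversed is yojne. It's just the letters in reverse order.
Reversing it on tuptuo: then reverse → output.

output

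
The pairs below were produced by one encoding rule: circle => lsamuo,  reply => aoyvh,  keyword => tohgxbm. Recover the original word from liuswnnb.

A repeating key of period 2 is used — shifts +9, +10 over and over.
Undoing it on liuswnnb: l−9=c, i−10=y, u−9=l, s−10=i, w−9=n, n−10=d, n−9=e, b−10=r.

cylinder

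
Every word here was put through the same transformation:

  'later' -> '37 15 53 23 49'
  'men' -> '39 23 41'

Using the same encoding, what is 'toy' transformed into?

53 43 63

l(#12)→37 and a(#1)→15: differences scale by 2, so n = 2·pos + 13. The formula is n = 2×(alphabet index, a=1) + 13.
For toy: t=20→53, o=15→43, y=25→63.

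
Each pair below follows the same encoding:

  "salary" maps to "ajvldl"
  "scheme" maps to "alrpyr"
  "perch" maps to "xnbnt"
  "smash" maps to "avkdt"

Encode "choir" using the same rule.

Letter i (0-indexed) is shifted by i+8, so successive shifts are 8, 9, 10, ….
Applying it to choir: c+8=k, h+9=q, o+10=y, i+11=t, r+12=d.

kqytd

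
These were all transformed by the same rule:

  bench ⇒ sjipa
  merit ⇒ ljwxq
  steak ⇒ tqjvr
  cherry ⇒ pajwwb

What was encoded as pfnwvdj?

courage

b(1)→s(18) and e(4)→j(9) fit y≡23x+21 (mod 26); the inverse of 23 mod 26 is 17. Each letter's alphabet position (a=0..z=25) is mapped through 23·x+21 mod 26 — an affine cipher.
Decoding pfnwvdj: p(15)→17·(15−21)≡2=c; f(5)→17·(5−21)≡14=o; n(13)→17·(13−21)≡20=u; w(22)→17·(22−21)≡17=r; v(21)→17·(21−21)≡0=a; d(3)→17·(3−21)≡6=g; j(9)→17·(9−21)≡4=e (all mod 26).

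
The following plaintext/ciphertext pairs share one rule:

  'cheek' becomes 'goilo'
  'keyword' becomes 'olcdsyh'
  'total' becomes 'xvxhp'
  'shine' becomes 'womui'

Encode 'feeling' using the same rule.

A repeating key of period 2 is used — shifts +4, +7 over and over.
Applying it to feeling: f+4=j, e+7=l, e+4=i, l+7=s, i+4=m, n+7=u, g+4=k.

jlismuk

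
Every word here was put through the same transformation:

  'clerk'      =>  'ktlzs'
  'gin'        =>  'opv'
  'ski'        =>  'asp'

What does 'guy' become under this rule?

The shift depends on letter class: consonant c→k is +8, but vowel e→l is +7. Vowels shift forward by 7 and consonants shift forward by 8.
For guy: g(cons)+8=o, u(vowel)+7=b, y(cons)+8=g.

obg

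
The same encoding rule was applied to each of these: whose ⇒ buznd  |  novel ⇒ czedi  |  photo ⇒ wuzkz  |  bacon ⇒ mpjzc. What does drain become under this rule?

gqprc

w(22)→b(1) and h(7)→u(20) fit y≡23x+15 (mod 26); the inverse of 23 mod 26 is 17. Each letter's alphabet position (a=0..z=25) is mapped through 23·x+15 mod 26 — an affine cipher.
For drain: d(3)→23·3+15≡6=g; r(17)→23·17+15≡16=q; a(0)→23·0+15≡15=p; i(8)→23·8+15≡17=r; n(13)→23·13+15≡2=c (all mod 26).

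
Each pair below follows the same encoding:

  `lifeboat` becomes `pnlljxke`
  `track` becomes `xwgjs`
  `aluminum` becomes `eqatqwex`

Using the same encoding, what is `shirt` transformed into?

The shift increases by 1 at each position, starting from +4: 4, 5, 6, ….
On shirt: s+4=w, h+5=m, i+6=o, r+7=y, t+8=b.

wmoyb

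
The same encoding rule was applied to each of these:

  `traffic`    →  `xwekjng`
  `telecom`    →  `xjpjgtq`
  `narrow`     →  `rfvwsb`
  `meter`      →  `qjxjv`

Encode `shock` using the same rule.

A repeating key of period 2 is used — shifts +4, +5 over and over.
For shock: s+4=w, h+5=m, o+4=s, c+5=h, k+4=o.

wmsho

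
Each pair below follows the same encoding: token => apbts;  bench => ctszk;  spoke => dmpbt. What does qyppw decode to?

t(19)→a(0) and o(14)→p(15) fit y≡23x+5 (mod 26); the inverse of 23 mod 26 is 17. Treating letters as 0–25, the rule is x ↦ 23x + 5 (mod 26).
Reversing it on qyppw: q(16)→17·(16−5)≡5=f; y(24)→17·(24−5)≡11=l; p(15)→17·(15−5)≡14=o; p(15)→17·(15−5)≡14=o; w(22)→17·(22−5)≡3=d (all mod 26).

flood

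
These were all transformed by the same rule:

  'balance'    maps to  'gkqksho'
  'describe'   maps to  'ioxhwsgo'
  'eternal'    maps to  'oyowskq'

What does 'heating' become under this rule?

mokyssl

Two shifts are in play — +10 for a/e/i/o/u, +5 for every other letter.
On heating: h(cons)+5=m, e(vowel)+10=o, a(vowel)+10=k, t(cons)+5=y, i(vowel)+10=s, n(cons)+5=s, g(cons)+5=l.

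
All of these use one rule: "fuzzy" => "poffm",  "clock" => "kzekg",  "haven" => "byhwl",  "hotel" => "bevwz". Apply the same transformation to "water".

This is an affine cipher: with a=0,…,z=25, each position x becomes (19x+24) mod 26.
Applying it to water: w(22)→19·22+24≡0=a; a(0)→19·0+24≡24=y; t(19)→19·19+24≡21=v; e(4)→19·4+24≡22=w; r(17)→19·17+24≡9=j (all mod 26).

ayvwj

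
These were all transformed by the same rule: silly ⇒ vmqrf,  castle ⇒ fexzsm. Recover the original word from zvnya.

Letter i (0-indexed) is shifted by i+3, so successive shifts are 3, 4, 5, ….
Reversing it on zvnya: z−3=w, v−4=r, n−5=i, y−6=s, a−7=t.

wrist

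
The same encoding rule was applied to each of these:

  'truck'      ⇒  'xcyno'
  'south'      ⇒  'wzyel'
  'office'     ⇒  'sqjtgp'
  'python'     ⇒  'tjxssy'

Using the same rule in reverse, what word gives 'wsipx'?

Shifts by position in truck: pos 0: t→x (+4), pos 1: r→c (+11), pos 2: u→y (+4), pos 3: c→n (+11) — repeating every 2. The shifts repeat in a cycle of length 2: positions 0,1,… shift by +4, +11, then the pattern repeats.
Undoing it on wsipx: w−4=s, s−11=h, i−4=e, p−11=e, x−4=t.

sheet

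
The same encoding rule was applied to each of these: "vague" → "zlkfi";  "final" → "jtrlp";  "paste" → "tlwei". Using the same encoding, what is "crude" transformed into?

gcyoi

Shifts by position in vague: pos 0: v→z (+4), pos 1: a→l (+11), pos 2: g→k (+4), pos 3: u→f (+11) — repeating every 2. The shifts repeat in a cycle of length 2: positions 0,1,… shift by +4, +11, then the pattern repeats.
On crude: c+4=g, r+11=c, u+4=y, d+11=o, e+4=i.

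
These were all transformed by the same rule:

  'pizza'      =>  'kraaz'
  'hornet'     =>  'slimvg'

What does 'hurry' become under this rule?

sfiib

Each pair mirrors across the alphabet (p↔k, i↔r, z↔a): positions sum to 25. Each letter is replaced by its mirror in the alphabet: a↔z, b↔y, c↔x, and so on (the Atbash cipher).
Applying it to hurry: h↔s, u↔f, r↔i, r↔i, y↔b.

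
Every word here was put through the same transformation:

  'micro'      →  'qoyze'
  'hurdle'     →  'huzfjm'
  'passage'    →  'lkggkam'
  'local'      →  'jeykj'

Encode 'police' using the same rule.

lejoym

m(12)→q(16) and i(8)→o(14) fit y≡7x+10 (mod 26); the inverse of 7 mod 26 is 15. This is an affine cipher: with a=0,…,z=25, each position x becomes (7x+10) mod 26.
For police: p(15)→7·15+10≡11=l; o(14)→7·14+10≡4=e; l(11)→7·11+10≡9=j; i(8)→7·8+10≡14=o; c(2)→7·2+10≡24=y; e(4)→7·4+10≡12=m (all mod 26).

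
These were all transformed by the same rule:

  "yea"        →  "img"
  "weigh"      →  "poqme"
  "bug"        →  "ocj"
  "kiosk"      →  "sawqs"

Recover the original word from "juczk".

The output letters match the input read backwards, each shifted +8: yea reversed is aey. The word is reversed, then every letter is shifted forward by 8.
Decoding juczk: shift back: j−8=b, u−8=m, c−8=u, z−8=r, k−8=c → bmurc; then reverse → crumb.

crumb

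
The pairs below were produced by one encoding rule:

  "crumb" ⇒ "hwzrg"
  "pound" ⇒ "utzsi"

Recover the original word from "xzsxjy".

Each letter is shifted forward by 5 in the alphabet (a Caesar shift of +5).
Decoding xzsxjy: x−5=s, z−5=u, s−5=n, x−5=s, j−5=e, y−5=t.

sunset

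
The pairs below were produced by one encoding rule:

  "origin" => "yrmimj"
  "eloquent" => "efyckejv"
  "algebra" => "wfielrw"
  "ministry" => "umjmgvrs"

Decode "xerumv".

o(14)→y(24) and r(17)→r(17) fit y≡15x+22 (mod 26); the inverse of 15 mod 26 is 7. Each letter's alphabet position (a=0..z=25) is mapped through 15·x+22 mod 26 — an affine cipher.
Reversing it on xerumv: x(23)→7·(23−22)≡7=h; e(4)→7·(4−22)≡4=e; r(17)→7·(17−22)≡17=r; u(20)→7·(20−22)≡12=m; m(12)→7·(12−22)≡8=i; v(21)→7·(21−22)≡19=t (all mod 26).

hermit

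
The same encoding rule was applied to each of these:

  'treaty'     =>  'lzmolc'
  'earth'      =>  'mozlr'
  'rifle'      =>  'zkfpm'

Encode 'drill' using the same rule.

tzkpp

t(19)→l(11) and r(17)→z(25) fit y≡19x+14 (mod 26); the inverse of 19 mod 26 is 11. This is an affine cipher: with a=0,…,z=25, each position x becomes (19x+14) mod 26.
For drill: d(3)→19·3+14≡19=t; r(17)→19·17+14≡25=z; i(8)→19·8+14≡10=k; l(11)→19·11+14≡15=p; l(11)→19·11+14≡15=p (all mod 26).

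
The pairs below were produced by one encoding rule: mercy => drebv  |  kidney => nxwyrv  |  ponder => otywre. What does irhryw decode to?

m(12)→d(3) and e(4)→r(17) fit y≡21x+11 (mod 26); the inverse of 21 mod 26 is 5. Each letter's alphabet position (a=0..z=25) is mapped through 21·x+11 mod 26 — an affine cipher.
Decoding irhryw: i(8)→5·(8−11)≡11=l; r(17)→5·(17−11)≡4=e; h(7)→5·(7−11)≡6=g; r(17)→5·(17−11)≡4=e; y(24)→5·(24−11)≡13=n; w(22)→5·(22−11)≡3=d (all mod 26).

legend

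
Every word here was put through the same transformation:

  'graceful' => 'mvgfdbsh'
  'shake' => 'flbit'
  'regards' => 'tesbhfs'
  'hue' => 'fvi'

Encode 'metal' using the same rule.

The output letters match the input read backwards, each shifted +1: graceful reversed is lufecarg. The word is reversed, then every letter is shifted forward by 1.
Applying it to metal: reverse → latem; then shift: l+1=m, a+1=b, t+1=u, e+1=f, m+1=n.

mbufn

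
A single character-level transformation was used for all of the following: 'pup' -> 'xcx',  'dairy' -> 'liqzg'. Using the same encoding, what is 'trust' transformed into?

Compare letters: p→x is +8, u→c is +8, p→x is +8 — a constant shift. Every letter moves 8 places later in the alphabet, wrapping around z→a.
Applying it to trust: t+8=b, r+8=z, u+8=c, s+8=a, t+8=b.

bzcab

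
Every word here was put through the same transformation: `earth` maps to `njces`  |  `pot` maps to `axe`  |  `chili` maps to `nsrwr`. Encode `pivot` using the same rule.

Two shifts are in play — +9 for a/e/i/o/u, +11 for every other letter.
On pivot: p(cons)+11=a, i(vowel)+9=r, v(cons)+11=g, o(vowel)+9=x, t(cons)+11=e.

argxe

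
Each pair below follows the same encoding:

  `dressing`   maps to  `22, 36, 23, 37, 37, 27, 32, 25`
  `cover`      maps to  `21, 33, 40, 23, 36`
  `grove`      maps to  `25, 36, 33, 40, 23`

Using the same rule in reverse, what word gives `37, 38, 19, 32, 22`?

stand

d is letter #4 and maps to 22: an offset of 18. The number is (letter's place in the alphabet, a=1) + 18.
Undoing it on 37, 38, 19, 32, 22: 37→(37−18)÷1=19=s, 38→(38−18)÷1=20=t, 19→(19−18)÷1=1=a, 32→(32−18)÷1=14=n, 22→(22−18)÷1=4=d.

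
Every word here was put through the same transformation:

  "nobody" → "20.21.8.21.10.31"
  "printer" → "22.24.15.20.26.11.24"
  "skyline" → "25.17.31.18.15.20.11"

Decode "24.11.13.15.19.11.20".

regimen

n is letter #14 and maps to 20: an offset of 6. The number is (letter's place in the alphabet, a=1) + 6.
Reversing it on 24.11.13.15.19.11.20: 24→(24−6)÷1=18=r, 11→(11−6)÷1=5=e, 13→(13−6)÷1=7=g, 15→(15−6)÷1=9=i, 19→(19−6)÷1=13=m, 11→(11−6)÷1=5=e, 20→(20−6)÷1=14=n.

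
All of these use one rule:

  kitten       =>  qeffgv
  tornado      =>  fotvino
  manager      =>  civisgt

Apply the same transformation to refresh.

Each letter's alphabet position (a=0..z=25) is mapped through 19·x+8 mod 26 — an affine cipher.
Applying it to refresh: r(17)→19·17+8≡19=t; e(4)→19·4+8≡6=g; f(5)→19·5+8≡25=z; r(17)→19·17+8≡19=t; e(4)→19·4+8≡6=g; s(18)→19·18+8≡12=m; h(7)→19·7+8≡11=l (all mod 26).

tgztgml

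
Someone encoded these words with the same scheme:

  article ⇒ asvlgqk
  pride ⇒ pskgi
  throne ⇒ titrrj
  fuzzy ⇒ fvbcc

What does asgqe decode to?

arena

In article: a→a is +0, r→s is +1, t→v is +2, i→l is +3 — the shift increases by 1 each position. Each letter shifts forward by its position index (0, 1, 2, …) — the shift grows by one for each successive letter.
Decoding asgqe: a−0=a, s−1=r, g−2=e, q−3=n, e−4=a.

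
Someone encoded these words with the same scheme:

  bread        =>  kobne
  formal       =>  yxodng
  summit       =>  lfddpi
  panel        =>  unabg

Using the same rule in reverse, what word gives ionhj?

b(1)→k(10) and r(17)→o(14) fit y≡23x+13 (mod 26); the inverse of 23 mod 26 is 17. This is an affine cipher: with a=0,…,z=25, each position x becomes (23x+13) mod 26.
Reversing it on ionhj: i(8)→17·(8−13)≡19=t; o(14)→17·(14−13)≡17=r; n(13)→17·(13−13)≡0=a; h(7)→17·(7−13)≡2=c; j(9)→17·(9−13)≡10=k (all mod 26).

track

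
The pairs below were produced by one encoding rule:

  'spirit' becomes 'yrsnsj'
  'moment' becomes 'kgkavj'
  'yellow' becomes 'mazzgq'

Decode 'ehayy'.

chess

s(18)→y(24) and p(15)→r(17) fit y≡11x+8 (mod 26); the inverse of 11 mod 26 is 19. Treating letters as 0–25, the rule is x ↦ 11x + 8 (mod 26).
Reversing it on ehayy: e(4)→19·(4−8)≡2=c; h(7)→19·(7−8)≡7=h; a(0)→19·(0−8)≡4=e; y(24)→19·(24−8)≡18=s; y(24)→19·(24−8)≡18=s (all mod 26).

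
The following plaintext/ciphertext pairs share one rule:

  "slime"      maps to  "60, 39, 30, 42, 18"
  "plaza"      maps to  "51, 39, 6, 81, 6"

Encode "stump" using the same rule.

60, 63, 66, 42, 51

s(#19)→60 and l(#12)→39: differences scale by 3, so n = 3·pos + 3. The formula is n = 3×(alphabet index, a=1) + 3.
On stump: s=19→60, t=20→63, u=21→66, m=13→42, p=16→51.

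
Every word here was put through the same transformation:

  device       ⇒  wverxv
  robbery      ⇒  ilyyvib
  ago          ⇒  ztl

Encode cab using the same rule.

Each letter is replaced by its mirror in the alphabet: a↔z, b↔y, c↔x, and so on (the Atbash cipher).
For cab: c↔x, a↔z, b↔y.

xzy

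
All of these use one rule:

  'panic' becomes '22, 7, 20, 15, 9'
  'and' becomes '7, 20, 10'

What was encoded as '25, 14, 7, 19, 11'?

shame

p is letter #16 and maps to 22: an offset of 6. Each letter is replaced by its alphabet position (a=1..z=26) + 6.
Undoing it on 25, 14, 7, 19, 11: 25→(25−6)÷1=19=s, 14→(14−6)÷1=8=h, 7→(7−6)÷1=1=a, 19→(19−6)÷1=13=m, 11→(11−6)÷1=5=e.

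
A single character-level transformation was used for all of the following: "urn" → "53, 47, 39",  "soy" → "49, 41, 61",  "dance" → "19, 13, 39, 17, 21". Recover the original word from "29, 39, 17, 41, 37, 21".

u(#21)→53 and r(#18)→47: differences scale by 2, so n = 2·pos + 11. With a=1..z=26, the number is 2·pos + 11.
Reversing it on 29, 39, 17, 41, 37, 21: 29→(29−11)÷2=9=i, 39→(39−11)÷2=14=n, 17→(17−11)÷2=3=c, 41→(41−11)÷2=15=o, 37→(37−11)÷2=13=m, 21→(21−11)÷2=5=e.

income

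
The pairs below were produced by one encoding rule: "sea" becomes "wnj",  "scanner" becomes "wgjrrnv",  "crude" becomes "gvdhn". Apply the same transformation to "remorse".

The shift depends on letter class: consonant s→w is +4, but vowel e→n is +9. The rule splits by letter class: vowels +9, consonants +4.
On remorse: r(cons)+4=v, e(vowel)+9=n, m(cons)+4=q, o(vowel)+9=x, r(cons)+4=v, s(cons)+4=w, e(vowel)+9=n.

vnqxvwn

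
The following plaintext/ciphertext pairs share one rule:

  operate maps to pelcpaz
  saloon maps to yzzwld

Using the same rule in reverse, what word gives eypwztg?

violent

The output letters match the input read backwards, each shifted +11: operate reversed is etarepo. The word is reversed, then every letter is shifted forward by 11.
Decoding eypwztg: shift back: e−11=t, y−11=n, p−11=e, w−11=l, z−11=o, t−11=i, g−11=v → tneloiv; then reverse → violent.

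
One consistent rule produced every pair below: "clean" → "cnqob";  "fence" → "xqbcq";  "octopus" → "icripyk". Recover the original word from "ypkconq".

upscale

c(2)→c(2) and l(11)→n(13) fit y≡7x+14 (mod 26); the inverse of 7 mod 26 is 15. Treating letters as 0–25, the rule is x ↦ 7x + 14 (mod 26).
Undoing it on ypkconq: y(24)→15·(24−14)≡20=u; p(15)→15·(15−14)≡15=p; k(10)→15·(10−14)≡18=s; c(2)→15·(2−14)≡2=c; o(14)→15·(14−14)≡0=a; n(13)→15·(13−14)≡11=l; q(16)→15·(16−14)≡4=e (all mod 26).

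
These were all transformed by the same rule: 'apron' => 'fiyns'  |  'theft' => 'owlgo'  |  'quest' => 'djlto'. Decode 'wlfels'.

heaven

a(0)→f(5) and p(15)→i(8) fit y≡21x+5 (mod 26); the inverse of 21 mod 26 is 5. Treating letters as 0–25, the rule is x ↦ 21x + 5 (mod 26).
Undoing it on wlfels: w(22)→5·(22−5)≡7=h; l(11)→5·(11−5)≡4=e; f(5)→5·(5−5)≡0=a; e(4)→5·(4−5)≡21=v; l(11)→5·(11−5)≡4=e; s(18)→5·(18−5)≡13=n (all mod 26).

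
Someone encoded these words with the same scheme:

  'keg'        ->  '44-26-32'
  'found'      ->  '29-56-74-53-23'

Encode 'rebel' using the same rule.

The formula is n = 3×(alphabet index, a=1) + 11.
Applying it to rebel: r=18→65, e=5→26, b=2→17, e=5→26, l=12→47.

65-26-17-26-47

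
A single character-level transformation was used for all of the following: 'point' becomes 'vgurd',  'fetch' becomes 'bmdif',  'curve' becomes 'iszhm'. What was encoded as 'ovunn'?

spill

Treating letters as 0–25, the rule is x ↦ 15x + 4 (mod 26).
Decoding ovunn: o(14)→7·(14−4)≡18=s; v(21)→7·(21−4)≡15=p; u(20)→7·(20−4)≡8=i; n(13)→7·(13−4)≡11=l; n(13)→7·(13−4)≡11=l (all mod 26).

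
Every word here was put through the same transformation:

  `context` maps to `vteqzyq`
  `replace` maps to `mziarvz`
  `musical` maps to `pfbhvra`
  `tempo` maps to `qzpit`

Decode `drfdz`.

gauge

c(2)→v(21) and o(14)→t(19) fit y≡15x+17 (mod 26); the inverse of 15 mod 26 is 7. Each letter's alphabet position (a=0..z=25) is mapped through 15·x+17 mod 26 — an affine cipher.
Undoing it on drfdz: d(3)→7·(3−17)≡6=g; r(17)→7·(17−17)≡0=a; f(5)→7·(5−17)≡20=u; d(3)→7·(3−17)≡6=g; z(25)→7·(25−17)≡4=e (all mod 26).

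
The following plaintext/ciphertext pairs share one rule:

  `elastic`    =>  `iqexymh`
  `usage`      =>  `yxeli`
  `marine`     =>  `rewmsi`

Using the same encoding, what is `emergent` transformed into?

Two shifts are in play — +4 for a/e/i/o/u, +5 for every other letter.
For emergent: e(vowel)+4=i, m(cons)+5=r, e(vowel)+4=i, r(cons)+5=w, g(cons)+5=l, e(vowel)+4=i, n(cons)+5=s, t(cons)+5=y.

iriwlisy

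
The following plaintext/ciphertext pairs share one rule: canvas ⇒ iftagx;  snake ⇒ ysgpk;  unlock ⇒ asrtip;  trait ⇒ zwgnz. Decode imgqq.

Shifts by position in canvas: pos 0: c→i (+6), pos 1: a→f (+5), pos 2: n→t (+6), pos 3: v→a (+5) — repeating every 2. The shifts repeat in a cycle of length 2: positions 0,1,… shift by +6, +5, then the pattern repeats.
Reversing it on imgqq: i−6=c, m−5=h, g−6=a, q−5=l, q−6=k.

chalk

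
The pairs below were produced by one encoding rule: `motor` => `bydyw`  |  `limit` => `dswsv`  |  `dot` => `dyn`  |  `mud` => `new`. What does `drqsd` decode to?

tight

The output letters match the input read backwards, each shifted +10: motor reversed is rotom. The word is reversed, then every letter is shifted forward by 10.
Undoing it on drqsd: shift back: d−10=t, r−10=h, q−10=g, s−10=i, d−10=t → thgit; then reverse → tight.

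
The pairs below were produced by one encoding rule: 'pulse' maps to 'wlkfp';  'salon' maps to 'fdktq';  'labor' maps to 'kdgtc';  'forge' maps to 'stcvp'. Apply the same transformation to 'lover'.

ktopc

p(15)→w(22) and u(20)→l(11) fit y≡3x+3 (mod 26); the inverse of 3 mod 26 is 9. Treating letters as 0–25, the rule is x ↦ 3x + 3 (mod 26).
For lover: l(11)→3·11+3≡10=k; o(14)→3·14+3≡19=t; v(21)→3·21+3≡14=o; e(4)→3·4+3≡15=p; r(17)→3·17+3≡2=c (all mod 26).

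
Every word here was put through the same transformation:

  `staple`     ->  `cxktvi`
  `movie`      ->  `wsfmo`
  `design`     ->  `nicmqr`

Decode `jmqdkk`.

zigzag

Shifts by position in staple: pos 0: s→c (+10), pos 1: t→x (+4), pos 2: a→k (+10), pos 3: p→t (+4) — repeating every 2. It's a Vigenère-style cipher with numeric key [10,4]: position i shifts by key[i mod 2].
Reversing it on jmqdkk: j−10=z, m−4=i, q−10=g, d−4=z, k−10=a, k−4=g.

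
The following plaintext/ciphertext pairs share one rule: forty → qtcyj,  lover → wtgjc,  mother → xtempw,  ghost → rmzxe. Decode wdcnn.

lyric

Shifts by position in forty: pos 0: f→q (+11), pos 1: o→t (+5), pos 2: r→c (+11), pos 3: t→y (+5) — repeating every 2. The shifts repeat in a cycle of length 2: positions 0,1,… shift by +11, +5, then the pattern repeats.
Reversing it on wdcnn: w−11=l, d−5=y, c−11=r, n−5=i, n−11=c.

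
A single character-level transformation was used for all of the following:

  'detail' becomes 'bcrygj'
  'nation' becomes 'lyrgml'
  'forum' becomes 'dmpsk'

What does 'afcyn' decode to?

Compare letters: d→b is +24, e→c is +24, t→r is +24 — a constant shift. This is a Caesar cipher with shift 24.
Undoing it on afcyn: a−24=c, f−24=h, c−24=e, y−24=a, n−24=p.

cheap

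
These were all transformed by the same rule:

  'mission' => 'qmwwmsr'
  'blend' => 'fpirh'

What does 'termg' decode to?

panic

Compare letters: m→q is +4, i→m is +4, s→w is +4 — a constant shift. It's a constant shift of +4 (ROT4).
Undoing it on termg: t−4=p, e−4=a, r−4=n, m−4=i, g−4=c.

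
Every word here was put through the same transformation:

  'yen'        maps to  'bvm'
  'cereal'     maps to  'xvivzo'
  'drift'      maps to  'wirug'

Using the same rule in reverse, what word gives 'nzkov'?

maple

Each pair mirrors across the alphabet (y↔b, e↔v, n↔m): positions sum to 25. Letters are reflected about the middle of the alphabet (position → 25−position): Atbash.
Undoing it on nzkov: n↔m, z↔a, k↔p, o↔l, v↔e.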